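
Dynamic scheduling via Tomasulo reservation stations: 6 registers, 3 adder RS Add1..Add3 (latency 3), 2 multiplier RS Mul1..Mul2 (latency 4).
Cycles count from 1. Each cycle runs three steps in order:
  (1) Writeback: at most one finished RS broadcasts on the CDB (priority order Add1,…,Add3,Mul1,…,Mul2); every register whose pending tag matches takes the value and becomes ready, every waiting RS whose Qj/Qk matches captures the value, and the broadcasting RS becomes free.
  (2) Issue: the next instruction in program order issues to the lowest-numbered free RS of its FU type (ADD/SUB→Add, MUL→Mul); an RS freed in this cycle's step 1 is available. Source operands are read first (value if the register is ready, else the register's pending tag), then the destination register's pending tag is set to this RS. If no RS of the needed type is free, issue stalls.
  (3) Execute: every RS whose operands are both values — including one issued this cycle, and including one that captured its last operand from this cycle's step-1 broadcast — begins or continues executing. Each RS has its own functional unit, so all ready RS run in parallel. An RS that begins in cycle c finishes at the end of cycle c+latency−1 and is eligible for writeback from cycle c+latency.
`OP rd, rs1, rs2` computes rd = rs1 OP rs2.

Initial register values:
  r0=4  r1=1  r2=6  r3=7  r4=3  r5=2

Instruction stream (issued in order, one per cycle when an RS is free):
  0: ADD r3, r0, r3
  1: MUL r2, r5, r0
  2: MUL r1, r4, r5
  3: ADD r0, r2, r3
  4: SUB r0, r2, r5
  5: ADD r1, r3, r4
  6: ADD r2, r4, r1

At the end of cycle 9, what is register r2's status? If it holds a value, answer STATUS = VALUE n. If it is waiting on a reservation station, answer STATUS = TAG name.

STATUS = TAG Add1

cycle 1: issue ADD r3<-Add1 // r0:4,r1:1,r2:6,r3:Add1,r4:3,r5:2
cycle 2: issue MUL r2<-Mul1 // r0:4,r1:1,r2:Mul1,r3:Add1,r4:3,r5:2
cycle 3: issue MUL r1<-Mul2 // r0:4,r1:Mul2,r2:Mul1,r3:Add1,r4:3,r5:2
cycle 4: CDB Add1=11; issue ADD r0<-Add1 // r0:Add1,r1:Mul2,r2:Mul1,r3:11,r4:3,r5:2
cycle 5: issue SUB r0<-Add2 // r0:Add2,r1:Mul2,r2:Mul1,r3:11,r4:3,r5:2
cycle 6: CDB Mul1=8; issue ADD r1<-Add3 // r0:Add2,r1:Add3,r2:8,r3:11,r4:3,r5:2
cycle 7: CDB Mul2=6; stall // r0:Add2,r1:Add3,r2:8,r3:11,r4:3,r5:2
cycle 8: stall // r0:Add2,r1:Add3,r2:8,r3:11,r4:3,r5:2
cycle 9: CDB Add1=19; issue ADD r2<-Add1 // r0:Add2,r1:Add3,r2:Add1,r3:11,r4:3,r5:2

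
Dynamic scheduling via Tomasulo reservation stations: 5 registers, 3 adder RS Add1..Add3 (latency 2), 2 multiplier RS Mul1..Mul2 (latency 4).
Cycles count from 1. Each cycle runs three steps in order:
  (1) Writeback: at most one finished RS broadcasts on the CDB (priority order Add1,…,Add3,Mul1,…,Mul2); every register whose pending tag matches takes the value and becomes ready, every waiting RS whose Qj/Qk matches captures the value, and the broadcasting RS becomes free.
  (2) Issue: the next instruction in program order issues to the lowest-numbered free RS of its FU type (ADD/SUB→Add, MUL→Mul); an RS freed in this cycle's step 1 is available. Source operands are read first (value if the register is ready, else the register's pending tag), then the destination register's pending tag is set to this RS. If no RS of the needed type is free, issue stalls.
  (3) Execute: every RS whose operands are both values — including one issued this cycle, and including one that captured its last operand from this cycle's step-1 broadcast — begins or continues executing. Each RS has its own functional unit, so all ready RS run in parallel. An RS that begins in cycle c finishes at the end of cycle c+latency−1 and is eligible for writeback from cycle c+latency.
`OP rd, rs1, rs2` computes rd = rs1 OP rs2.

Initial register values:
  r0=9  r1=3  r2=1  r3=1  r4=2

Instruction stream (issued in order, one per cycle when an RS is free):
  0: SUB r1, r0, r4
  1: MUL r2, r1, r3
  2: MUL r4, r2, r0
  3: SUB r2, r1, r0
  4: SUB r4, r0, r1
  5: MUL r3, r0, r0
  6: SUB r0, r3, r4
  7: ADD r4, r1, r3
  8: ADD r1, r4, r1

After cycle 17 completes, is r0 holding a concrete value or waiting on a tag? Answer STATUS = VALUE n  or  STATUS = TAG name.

STATUS = VALUE 79

  c1: issue SUB r1<-Add1  regs: r0:9,r1:Add1,r2:1,r3:1,r4:2
  c2: issue MUL r2<-Mul1  regs: r0:9,r1:Add1,r2:Mul1,r3:1,r4:2
  c3: CDB Add1=7; issue MUL r4<-Mul2  regs: r0:9,r1:7,r2:Mul1,r3:1,r4:Mul2
  c4: issue SUB r2<-Add1  regs: r0:9,r1:7,r2:Add1,r3:1,r4:Mul2
  c5: issue SUB r4<-Add2  regs: r0:9,r1:7,r2:Add1,r3:1,r4:Add2
  c6: CDB Add1=-2; stall  regs: r0:9,r1:7,r2:-2,r3:1,r4:Add2
  c7: CDB Add2=2; stall  regs: r0:9,r1:7,r2:-2,r3:1,r4:2
  c8: CDB Mul1=7; issue MUL r3<-Mul1  regs: r0:9,r1:7,r2:-2,r3:Mul1,r4:2
  c9: issue SUB r0<-Add1  regs: r0:Add1,r1:7,r2:-2,r3:Mul1,r4:2
  c10: issue ADD r4<-Add2  regs: r0:Add1,r1:7,r2:-2,r3:Mul1,r4:Add2
  c11: issue ADD r1<-Add3  regs: r0:Add1,r1:Add3,r2:-2,r3:Mul1,r4:Add2
  c12: CDB Mul1=81  regs: r0:Add1,r1:Add3,r2:-2,r3:81,r4:Add2
  c13: CDB Mul2=63  regs: r0:Add1,r1:Add3,r2:-2,r3:81,r4:Add2
  c14: CDB Add1=79  regs: r0:79,r1:Add3,r2:-2,r3:81,r4:Add2
  c15: CDB Add2=88  regs: r0:79,r1:Add3,r2:-2,r3:81,r4:88
  c16: -  regs: r0:79,r1:Add3,r2:-2,r3:81,r4:88
  c17: CDB Add3=95  regs: r0:79,r1:95,r2:-2,r3:81,r4:88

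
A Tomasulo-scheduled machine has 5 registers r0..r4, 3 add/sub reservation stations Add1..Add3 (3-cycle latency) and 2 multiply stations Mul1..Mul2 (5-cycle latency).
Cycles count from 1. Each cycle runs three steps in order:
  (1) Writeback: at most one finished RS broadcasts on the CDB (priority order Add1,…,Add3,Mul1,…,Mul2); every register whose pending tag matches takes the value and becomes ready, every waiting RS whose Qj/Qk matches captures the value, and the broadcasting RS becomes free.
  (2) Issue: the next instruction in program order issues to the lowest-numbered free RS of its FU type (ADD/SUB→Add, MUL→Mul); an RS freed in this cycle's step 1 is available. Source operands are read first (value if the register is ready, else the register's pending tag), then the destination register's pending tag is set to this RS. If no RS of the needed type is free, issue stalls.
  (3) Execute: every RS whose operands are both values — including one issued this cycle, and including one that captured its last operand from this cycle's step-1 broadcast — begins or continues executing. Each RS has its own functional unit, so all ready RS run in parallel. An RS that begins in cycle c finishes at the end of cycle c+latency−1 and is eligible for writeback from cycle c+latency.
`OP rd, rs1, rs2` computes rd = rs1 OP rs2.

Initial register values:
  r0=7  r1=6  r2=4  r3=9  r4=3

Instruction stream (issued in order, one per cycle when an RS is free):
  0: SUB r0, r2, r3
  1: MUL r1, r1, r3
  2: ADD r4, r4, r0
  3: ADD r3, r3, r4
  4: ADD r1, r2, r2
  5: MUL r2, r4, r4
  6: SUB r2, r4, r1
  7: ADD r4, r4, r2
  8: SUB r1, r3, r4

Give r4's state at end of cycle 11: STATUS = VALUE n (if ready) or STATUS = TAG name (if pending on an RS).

  c1: issue SUB r0<-Add1  regs: r0:Add1,r1:6,r2:4,r3:9,r4:3
  c2: issue MUL r1<-Mul1  regs: r0:Add1,r1:Mul1,r2:4,r3:9,r4:3
  c3: issue ADD r4<-Add2  regs: r0:Add1,r1:Mul1,r2:4,r3:9,r4:Add2
  c4: CDB Add1=-5; issue ADD r3<-Add1  regs: r0:-5,r1:Mul1,r2:4,r3:Add1,r4:Add2
  c5: issue ADD r1<-Add3  regs: r0:-5,r1:Add3,r2:4,r3:Add1,r4:Add2
  c6: issue MUL r2<-Mul2  regs: r0:-5,r1:Add3,r2:Mul2,r3:Add1,r4:Add2
  c7: CDB Add2=-2; issue SUB r2<-Add2  regs: r0:-5,r1:Add3,r2:Add2,r3:Add1,r4:-2
  c8: CDB Add3=8; issue ADD r4<-Add3  regs: r0:-5,r1:8,r2:Add2,r3:Add1,r4:Add3
  c9: CDB Mul1=54; stall  regs: r0:-5,r1:8,r2:Add2,r3:Add1,r4:Add3
  c10: CDB Add1=7; issue SUB r1<-Add1  regs: r0:-5,r1:Add1,r2:Add2,r3:7,r4:Add3
  c11: CDB Add2=-10  regs: r0:-5,r1:Add1,r2:-10,r3:7,r4:Add3

STATUS = TAG Add3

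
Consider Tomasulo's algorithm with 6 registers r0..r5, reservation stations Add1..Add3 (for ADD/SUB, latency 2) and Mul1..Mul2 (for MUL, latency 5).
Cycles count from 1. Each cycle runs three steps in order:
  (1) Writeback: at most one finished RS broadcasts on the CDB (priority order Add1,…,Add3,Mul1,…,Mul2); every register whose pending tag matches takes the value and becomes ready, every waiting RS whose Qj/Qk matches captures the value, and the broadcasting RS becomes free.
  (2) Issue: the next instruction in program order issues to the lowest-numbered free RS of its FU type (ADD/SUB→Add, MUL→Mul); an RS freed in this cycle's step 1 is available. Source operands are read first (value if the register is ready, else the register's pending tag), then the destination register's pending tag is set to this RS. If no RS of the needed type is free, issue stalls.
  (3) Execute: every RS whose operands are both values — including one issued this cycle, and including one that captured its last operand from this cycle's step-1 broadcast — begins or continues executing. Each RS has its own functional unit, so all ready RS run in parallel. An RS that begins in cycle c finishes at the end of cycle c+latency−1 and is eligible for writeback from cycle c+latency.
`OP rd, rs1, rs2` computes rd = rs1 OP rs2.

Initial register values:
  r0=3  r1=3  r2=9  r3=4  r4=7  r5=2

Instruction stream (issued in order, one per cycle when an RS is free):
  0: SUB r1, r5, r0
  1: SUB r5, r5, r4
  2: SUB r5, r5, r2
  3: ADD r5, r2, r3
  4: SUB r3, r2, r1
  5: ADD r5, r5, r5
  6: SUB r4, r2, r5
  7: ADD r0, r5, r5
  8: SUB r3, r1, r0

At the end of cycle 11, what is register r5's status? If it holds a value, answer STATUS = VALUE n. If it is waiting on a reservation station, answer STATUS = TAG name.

c1: issue SUB r1<-Add1 | r0:3,r1:Add1,r2:9,r3:4,r4:7,r5:2
c2: issue SUB r5<-Add2 | r0:3,r1:Add1,r2:9,r3:4,r4:7,r5:Add2
c3: CDB Add1=-1; issue SUB r5<-Add1 | r0:3,r1:-1,r2:9,r3:4,r4:7,r5:Add1
c4: CDB Add2=-5; issue ADD r5<-Add2 | r0:3,r1:-1,r2:9,r3:4,r4:7,r5:Add2
c5: issue SUB r3<-Add3 | r0:3,r1:-1,r2:9,r3:Add3,r4:7,r5:Add2
c6: CDB Add1=-14; issue ADD r5<-Add1 | r0:3,r1:-1,r2:9,r3:Add3,r4:7,r5:Add1
c7: CDB Add2=13; issue SUB r4<-Add2 | r0:3,r1:-1,r2:9,r3:Add3,r4:Add2,r5:Add1
c8: CDB Add3=10; issue ADD r0<-Add3 | r0:Add3,r1:-1,r2:9,r3:10,r4:Add2,r5:Add1
c9: CDB Add1=26; issue SUB r3<-Add1 | r0:Add3,r1:-1,r2:9,r3:Add1,r4:Add2,r5:26
c10: - | r0:Add3,r1:-1,r2:9,r3:Add1,r4:Add2,r5:26
c11: CDB Add2=-17 | r0:Add3,r1:-1,r2:9,r3:Add1,r4:-17,r5:26

STATUS = VALUE 26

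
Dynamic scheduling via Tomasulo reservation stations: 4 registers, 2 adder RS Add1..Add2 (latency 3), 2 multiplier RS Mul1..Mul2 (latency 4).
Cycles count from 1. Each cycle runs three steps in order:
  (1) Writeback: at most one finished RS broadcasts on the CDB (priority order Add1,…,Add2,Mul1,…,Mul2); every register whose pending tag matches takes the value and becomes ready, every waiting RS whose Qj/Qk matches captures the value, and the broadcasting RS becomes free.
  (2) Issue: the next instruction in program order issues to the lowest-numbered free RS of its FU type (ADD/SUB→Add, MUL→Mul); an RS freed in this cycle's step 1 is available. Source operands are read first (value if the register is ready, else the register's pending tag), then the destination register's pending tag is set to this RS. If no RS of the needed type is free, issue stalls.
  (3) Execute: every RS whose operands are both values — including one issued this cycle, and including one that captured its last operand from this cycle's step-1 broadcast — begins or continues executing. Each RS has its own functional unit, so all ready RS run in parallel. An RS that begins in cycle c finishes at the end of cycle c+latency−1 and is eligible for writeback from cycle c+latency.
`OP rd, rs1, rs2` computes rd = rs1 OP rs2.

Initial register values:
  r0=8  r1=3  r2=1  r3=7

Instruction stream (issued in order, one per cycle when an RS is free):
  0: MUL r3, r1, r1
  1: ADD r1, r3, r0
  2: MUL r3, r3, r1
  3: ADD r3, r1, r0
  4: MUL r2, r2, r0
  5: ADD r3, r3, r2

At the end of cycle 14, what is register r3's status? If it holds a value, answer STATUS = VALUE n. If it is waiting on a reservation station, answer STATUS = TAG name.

c1: issue MUL r3<-Mul1 | r0:8,r1:3,r2:1,r3:Mul1
c2: issue ADD r1<-Add1 | r0:8,r1:Add1,r2:1,r3:Mul1
c3: issue MUL r3<-Mul2 | r0:8,r1:Add1,r2:1,r3:Mul2
c4: issue ADD r3<-Add2 | r0:8,r1:Add1,r2:1,r3:Add2
c5: CDB Mul1=9; issue MUL r2<-Mul1 | r0:8,r1:Add1,r2:Mul1,r3:Add2
c6: stall | r0:8,r1:Add1,r2:Mul1,r3:Add2
c7: stall | r0:8,r1:Add1,r2:Mul1,r3:Add2
c8: CDB Add1=17; issue ADD r3<-Add1 | r0:8,r1:17,r2:Mul1,r3:Add1
c9: CDB Mul1=8 | r0:8,r1:17,r2:8,r3:Add1
c10: - | r0:8,r1:17,r2:8,r3:Add1
c11: CDB Add2=25 | r0:8,r1:17,r2:8,r3:Add1
c12: CDB Mul2=153 | r0:8,r1:17,r2:8,r3:Add1
c13: - | r0:8,r1:17,r2:8,r3:Add1
c14: CDB Add1=33 | r0:8,r1:17,r2:8,r3:33

STATUS = VALUE 33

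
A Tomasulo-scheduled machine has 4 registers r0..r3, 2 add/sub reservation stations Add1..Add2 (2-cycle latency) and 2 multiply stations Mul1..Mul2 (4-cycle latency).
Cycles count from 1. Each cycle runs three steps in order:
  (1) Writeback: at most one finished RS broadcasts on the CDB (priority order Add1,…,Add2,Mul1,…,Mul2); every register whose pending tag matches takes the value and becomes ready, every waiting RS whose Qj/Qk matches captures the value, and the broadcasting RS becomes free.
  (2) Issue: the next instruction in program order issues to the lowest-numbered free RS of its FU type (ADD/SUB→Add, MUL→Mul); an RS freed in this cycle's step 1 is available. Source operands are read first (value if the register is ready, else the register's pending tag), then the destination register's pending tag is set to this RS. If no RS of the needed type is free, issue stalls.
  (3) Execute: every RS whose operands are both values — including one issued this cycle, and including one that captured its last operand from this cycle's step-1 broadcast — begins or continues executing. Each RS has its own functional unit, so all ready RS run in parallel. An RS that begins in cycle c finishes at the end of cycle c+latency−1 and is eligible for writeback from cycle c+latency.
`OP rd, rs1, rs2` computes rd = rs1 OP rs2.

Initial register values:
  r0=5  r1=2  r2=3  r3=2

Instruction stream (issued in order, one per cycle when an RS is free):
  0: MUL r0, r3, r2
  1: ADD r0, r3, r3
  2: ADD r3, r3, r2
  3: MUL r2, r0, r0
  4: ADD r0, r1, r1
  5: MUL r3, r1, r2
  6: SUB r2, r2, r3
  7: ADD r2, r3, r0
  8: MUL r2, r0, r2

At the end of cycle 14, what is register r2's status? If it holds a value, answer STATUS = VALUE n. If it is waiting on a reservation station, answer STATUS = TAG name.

STATUS = TAG Mul2

c1: issue MUL r0<-Mul1 | r0:Mul1,r1:2,r2:3,r3:2
c2: issue ADD r0<-Add1 | r0:Add1,r1:2,r2:3,r3:2
c3: issue ADD r3<-Add2 | r0:Add1,r1:2,r2:3,r3:Add2
c4: CDB Add1=4; issue MUL r2<-Mul2 | r0:4,r1:2,r2:Mul2,r3:Add2
c5: CDB Add2=5; issue ADD r0<-Add1 | r0:Add1,r1:2,r2:Mul2,r3:5
c6: CDB Mul1=6; issue MUL r3<-Mul1 | r0:Add1,r1:2,r2:Mul2,r3:Mul1
c7: CDB Add1=4; issue SUB r2<-Add1 | r0:4,r1:2,r2:Add1,r3:Mul1
c8: CDB Mul2=16; issue ADD r2<-Add2 | r0:4,r1:2,r2:Add2,r3:Mul1
c9: issue MUL r2<-Mul2 | r0:4,r1:2,r2:Mul2,r3:Mul1
c10: - | r0:4,r1:2,r2:Mul2,r3:Mul1
c11: - | r0:4,r1:2,r2:Mul2,r3:Mul1
c12: CDB Mul1=32 | r0:4,r1:2,r2:Mul2,r3:32
c13: - | r0:4,r1:2,r2:Mul2,r3:32
c14: CDB Add1=-16 | r0:4,r1:2,r2:Mul2,r3:32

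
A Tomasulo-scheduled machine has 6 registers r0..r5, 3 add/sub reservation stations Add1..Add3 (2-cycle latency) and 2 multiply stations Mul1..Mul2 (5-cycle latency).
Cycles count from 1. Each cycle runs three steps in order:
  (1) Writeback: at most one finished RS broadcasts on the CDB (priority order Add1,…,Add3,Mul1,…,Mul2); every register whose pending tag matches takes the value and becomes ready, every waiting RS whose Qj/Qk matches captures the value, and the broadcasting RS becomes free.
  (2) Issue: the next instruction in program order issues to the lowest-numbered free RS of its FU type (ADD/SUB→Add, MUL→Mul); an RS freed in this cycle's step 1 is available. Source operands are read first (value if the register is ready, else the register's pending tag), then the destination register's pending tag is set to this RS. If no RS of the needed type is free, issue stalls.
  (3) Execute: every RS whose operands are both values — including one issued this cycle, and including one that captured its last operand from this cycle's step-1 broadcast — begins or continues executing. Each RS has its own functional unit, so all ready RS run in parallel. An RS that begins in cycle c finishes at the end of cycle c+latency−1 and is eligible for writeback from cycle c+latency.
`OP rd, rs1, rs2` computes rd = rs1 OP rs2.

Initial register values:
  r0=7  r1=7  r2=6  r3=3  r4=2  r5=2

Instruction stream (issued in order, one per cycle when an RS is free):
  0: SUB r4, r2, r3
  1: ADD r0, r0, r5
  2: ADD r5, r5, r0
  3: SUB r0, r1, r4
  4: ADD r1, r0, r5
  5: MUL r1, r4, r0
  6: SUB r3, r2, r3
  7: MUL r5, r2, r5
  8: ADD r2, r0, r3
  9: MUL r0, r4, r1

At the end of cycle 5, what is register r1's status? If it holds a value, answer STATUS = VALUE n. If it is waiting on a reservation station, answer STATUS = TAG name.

STATUS = TAG Add3

c1: issue SUB r4<-Add1 | r0:7,r1:7,r2:6,r3:3,r4:Add1,r5:2
c2: issue ADD r0<-Add2 | r0:Add2,r1:7,r2:6,r3:3,r4:Add1,r5:2
c3: CDB Add1=3; issue ADD r5<-Add1 | r0:Add2,r1:7,r2:6,r3:3,r4:3,r5:Add1
c4: CDB Add2=9; issue SUB r0<-Add2 | r0:Add2,r1:7,r2:6,r3:3,r4:3,r5:Add1
c5: issue ADD r1<-Add3 | r0:Add2,r1:Add3,r2:6,r3:3,r4:3,r5:Add1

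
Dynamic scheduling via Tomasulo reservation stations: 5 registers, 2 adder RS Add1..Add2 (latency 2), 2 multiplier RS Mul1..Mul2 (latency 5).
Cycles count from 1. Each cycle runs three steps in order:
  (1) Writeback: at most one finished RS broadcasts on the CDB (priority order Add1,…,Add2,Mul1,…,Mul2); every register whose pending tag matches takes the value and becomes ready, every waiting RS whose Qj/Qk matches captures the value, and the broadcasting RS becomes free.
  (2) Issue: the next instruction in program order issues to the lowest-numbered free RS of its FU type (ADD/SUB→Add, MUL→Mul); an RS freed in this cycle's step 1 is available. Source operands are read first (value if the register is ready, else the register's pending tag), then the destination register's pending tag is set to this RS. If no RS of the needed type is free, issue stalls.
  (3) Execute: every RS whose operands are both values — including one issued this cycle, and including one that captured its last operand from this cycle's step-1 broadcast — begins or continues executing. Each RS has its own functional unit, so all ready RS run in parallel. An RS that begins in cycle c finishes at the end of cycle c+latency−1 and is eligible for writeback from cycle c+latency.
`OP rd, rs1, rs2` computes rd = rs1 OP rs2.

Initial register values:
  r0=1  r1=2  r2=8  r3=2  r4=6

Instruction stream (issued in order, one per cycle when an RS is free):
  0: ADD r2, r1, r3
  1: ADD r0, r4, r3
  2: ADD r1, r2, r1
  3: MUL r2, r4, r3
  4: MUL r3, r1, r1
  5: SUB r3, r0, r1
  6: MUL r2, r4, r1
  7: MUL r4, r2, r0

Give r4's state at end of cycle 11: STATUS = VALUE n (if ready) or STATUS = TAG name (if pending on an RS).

STATUS = TAG Mul2

  c1: issue ADD r2<-Add1  regs: r0:1,r1:2,r2:Add1,r3:2,r4:6
  c2: issue ADD r0<-Add2  regs: r0:Add2,r1:2,r2:Add1,r3:2,r4:6
  c3: CDB Add1=4; issue ADD r1<-Add1  regs: r0:Add2,r1:Add1,r2:4,r3:2,r4:6
  c4: CDB Add2=8; issue MUL r2<-Mul1  regs: r0:8,r1:Add1,r2:Mul1,r3:2,r4:6
  c5: CDB Add1=6; issue MUL r3<-Mul2  regs: r0:8,r1:6,r2:Mul1,r3:Mul2,r4:6
  c6: issue SUB r3<-Add1  regs: r0:8,r1:6,r2:Mul1,r3:Add1,r4:6
  c7: stall  regs: r0:8,r1:6,r2:Mul1,r3:Add1,r4:6
  c8: CDB Add1=2; stall  regs: r0:8,r1:6,r2:Mul1,r3:2,r4:6
  c9: CDB Mul1=12; issue MUL r2<-Mul1  regs: r0:8,r1:6,r2:Mul1,r3:2,r4:6
  c10: CDB Mul2=36; issue MUL r4<-Mul2  regs: r0:8,r1:6,r2:Mul1,r3:2,r4:Mul2
  c11: -  regs: r0:8,r1:6,r2:Mul1,r3:2,r4:Mul2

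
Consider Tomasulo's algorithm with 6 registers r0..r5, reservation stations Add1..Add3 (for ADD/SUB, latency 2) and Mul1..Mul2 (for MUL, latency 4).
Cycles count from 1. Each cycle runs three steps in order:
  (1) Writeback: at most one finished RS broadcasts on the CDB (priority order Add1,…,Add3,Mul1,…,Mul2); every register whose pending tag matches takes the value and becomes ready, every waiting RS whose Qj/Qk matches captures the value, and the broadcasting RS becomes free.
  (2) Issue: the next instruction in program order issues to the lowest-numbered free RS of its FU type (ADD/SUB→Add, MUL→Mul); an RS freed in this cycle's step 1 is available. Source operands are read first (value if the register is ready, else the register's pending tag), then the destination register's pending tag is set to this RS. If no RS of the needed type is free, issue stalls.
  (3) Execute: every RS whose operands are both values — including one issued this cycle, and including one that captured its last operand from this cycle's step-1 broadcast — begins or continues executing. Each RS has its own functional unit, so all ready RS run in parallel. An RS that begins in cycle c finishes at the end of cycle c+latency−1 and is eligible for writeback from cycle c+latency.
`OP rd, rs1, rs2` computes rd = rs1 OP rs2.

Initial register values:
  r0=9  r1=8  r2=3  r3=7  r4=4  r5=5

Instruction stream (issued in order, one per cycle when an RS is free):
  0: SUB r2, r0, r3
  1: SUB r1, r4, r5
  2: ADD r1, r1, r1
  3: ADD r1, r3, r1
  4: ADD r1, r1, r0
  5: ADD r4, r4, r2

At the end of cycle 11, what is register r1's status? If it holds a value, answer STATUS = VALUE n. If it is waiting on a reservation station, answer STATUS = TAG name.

STATUS = VALUE 14

c1: issue SUB r2<-Add1 | r0:9,r1:8,r2:Add1,r3:7,r4:4,r5:5
c2: issue SUB r1<-Add2 | r0:9,r1:Add2,r2:Add1,r3:7,r4:4,r5:5
c3: CDB Add1=2; issue ADD r1<-Add1 | r0:9,r1:Add1,r2:2,r3:7,r4:4,r5:5
c4: CDB Add2=-1; issue ADD r1<-Add2 | r0:9,r1:Add2,r2:2,r3:7,r4:4,r5:5
c5: issue ADD r1<-Add3 | r0:9,r1:Add3,r2:2,r3:7,r4:4,r5:5
c6: CDB Add1=-2; issue ADD r4<-Add1 | r0:9,r1:Add3,r2:2,r3:7,r4:Add1,r5:5
c7: - | r0:9,r1:Add3,r2:2,r3:7,r4:Add1,r5:5
c8: CDB Add1=6 | r0:9,r1:Add3,r2:2,r3:7,r4:6,r5:5
c9: CDB Add2=5 | r0:9,r1:Add3,r2:2,r3:7,r4:6,r5:5
c10: - | r0:9,r1:Add3,r2:2,r3:7,r4:6,r5:5
c11: CDB Add3=14 | r0:9,r1:14,r2:2,r3:7,r4:6,r5:5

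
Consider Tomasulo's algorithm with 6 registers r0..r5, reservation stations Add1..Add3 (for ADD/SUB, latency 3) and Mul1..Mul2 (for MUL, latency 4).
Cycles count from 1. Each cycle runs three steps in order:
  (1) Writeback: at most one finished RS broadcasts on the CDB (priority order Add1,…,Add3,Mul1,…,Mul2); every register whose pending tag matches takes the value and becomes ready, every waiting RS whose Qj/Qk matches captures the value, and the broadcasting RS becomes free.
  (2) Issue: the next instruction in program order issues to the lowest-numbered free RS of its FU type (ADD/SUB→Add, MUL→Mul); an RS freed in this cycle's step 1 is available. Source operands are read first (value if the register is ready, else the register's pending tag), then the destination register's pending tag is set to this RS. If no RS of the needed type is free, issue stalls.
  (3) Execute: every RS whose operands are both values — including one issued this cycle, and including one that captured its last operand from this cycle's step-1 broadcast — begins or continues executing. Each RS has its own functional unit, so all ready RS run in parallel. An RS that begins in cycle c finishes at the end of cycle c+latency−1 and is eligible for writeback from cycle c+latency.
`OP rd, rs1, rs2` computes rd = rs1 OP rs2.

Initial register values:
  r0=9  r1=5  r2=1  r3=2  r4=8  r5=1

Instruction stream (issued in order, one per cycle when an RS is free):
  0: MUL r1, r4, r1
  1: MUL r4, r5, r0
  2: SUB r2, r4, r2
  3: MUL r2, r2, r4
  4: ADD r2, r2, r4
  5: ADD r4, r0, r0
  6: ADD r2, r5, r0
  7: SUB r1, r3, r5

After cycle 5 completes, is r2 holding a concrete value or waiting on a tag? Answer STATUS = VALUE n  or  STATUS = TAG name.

STATUS = TAG Mul1

  c1: issue MUL r1<-Mul1  regs: r0:9,r1:Mul1,r2:1,r3:2,r4:8,r5:1
  c2: issue MUL r4<-Mul2  regs: r0:9,r1:Mul1,r2:1,r3:2,r4:Mul2,r5:1
  c3: issue SUB r2<-Add1  regs: r0:9,r1:Mul1,r2:Add1,r3:2,r4:Mul2,r5:1
  c4: stall  regs: r0:9,r1:Mul1,r2:Add1,r3:2,r4:Mul2,r5:1
  c5: CDB Mul1=40; issue MUL r2<-Mul1  regs: r0:9,r1:40,r2:Mul1,r3:2,r4:Mul2,r5:1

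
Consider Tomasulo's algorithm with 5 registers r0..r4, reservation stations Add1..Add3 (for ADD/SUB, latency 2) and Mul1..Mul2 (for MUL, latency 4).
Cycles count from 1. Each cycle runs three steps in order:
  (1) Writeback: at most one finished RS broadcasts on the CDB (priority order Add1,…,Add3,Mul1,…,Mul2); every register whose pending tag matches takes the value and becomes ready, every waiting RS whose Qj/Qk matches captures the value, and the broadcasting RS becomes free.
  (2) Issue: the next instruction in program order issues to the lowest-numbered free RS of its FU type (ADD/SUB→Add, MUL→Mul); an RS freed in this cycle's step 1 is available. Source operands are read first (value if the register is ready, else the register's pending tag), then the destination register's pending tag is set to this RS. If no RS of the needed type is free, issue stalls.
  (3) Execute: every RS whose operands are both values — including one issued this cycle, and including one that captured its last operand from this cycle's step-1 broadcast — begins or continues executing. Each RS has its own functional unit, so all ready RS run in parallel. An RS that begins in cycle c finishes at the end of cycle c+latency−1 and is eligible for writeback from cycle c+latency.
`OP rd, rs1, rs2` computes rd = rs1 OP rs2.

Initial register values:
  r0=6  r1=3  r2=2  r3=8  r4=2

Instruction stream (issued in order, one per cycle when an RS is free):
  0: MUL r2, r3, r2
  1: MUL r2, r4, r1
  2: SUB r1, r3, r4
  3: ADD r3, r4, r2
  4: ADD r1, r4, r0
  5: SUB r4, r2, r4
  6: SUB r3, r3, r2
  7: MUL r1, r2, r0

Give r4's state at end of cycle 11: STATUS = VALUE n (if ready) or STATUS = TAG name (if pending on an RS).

cycle 1: issue MUL r2<-Mul1 // r0:6,r1:3,r2:Mul1,r3:8,r4:2
cycle 2: issue MUL r2<-Mul2 // r0:6,r1:3,r2:Mul2,r3:8,r4:2
cycle 3: issue SUB r1<-Add1 // r0:6,r1:Add1,r2:Mul2,r3:8,r4:2
cycle 4: issue ADD r3<-Add2 // r0:6,r1:Add1,r2:Mul2,r3:Add2,r4:2
cycle 5: CDB Add1=6; issue ADD r1<-Add1 // r0:6,r1:Add1,r2:Mul2,r3:Add2,r4:2
cycle 6: CDB Mul1=16; issue SUB r4<-Add3 // r0:6,r1:Add1,r2:Mul2,r3:Add2,r4:Add3
cycle 7: CDB Add1=8; issue SUB r3<-Add1 // r0:6,r1:8,r2:Mul2,r3:Add1,r4:Add3
cycle 8: CDB Mul2=6; issue MUL r1<-Mul1 // r0:6,r1:Mul1,r2:6,r3:Add1,r4:Add3
cycle 9: - // r0:6,r1:Mul1,r2:6,r3:Add1,r4:Add3
cycle 10: CDB Add2=8 // r0:6,r1:Mul1,r2:6,r3:Add1,r4:Add3
cycle 11: CDB Add3=4 // r0:6,r1:Mul1,r2:6,r3:Add1,r4:4

STATUS = VALUE 4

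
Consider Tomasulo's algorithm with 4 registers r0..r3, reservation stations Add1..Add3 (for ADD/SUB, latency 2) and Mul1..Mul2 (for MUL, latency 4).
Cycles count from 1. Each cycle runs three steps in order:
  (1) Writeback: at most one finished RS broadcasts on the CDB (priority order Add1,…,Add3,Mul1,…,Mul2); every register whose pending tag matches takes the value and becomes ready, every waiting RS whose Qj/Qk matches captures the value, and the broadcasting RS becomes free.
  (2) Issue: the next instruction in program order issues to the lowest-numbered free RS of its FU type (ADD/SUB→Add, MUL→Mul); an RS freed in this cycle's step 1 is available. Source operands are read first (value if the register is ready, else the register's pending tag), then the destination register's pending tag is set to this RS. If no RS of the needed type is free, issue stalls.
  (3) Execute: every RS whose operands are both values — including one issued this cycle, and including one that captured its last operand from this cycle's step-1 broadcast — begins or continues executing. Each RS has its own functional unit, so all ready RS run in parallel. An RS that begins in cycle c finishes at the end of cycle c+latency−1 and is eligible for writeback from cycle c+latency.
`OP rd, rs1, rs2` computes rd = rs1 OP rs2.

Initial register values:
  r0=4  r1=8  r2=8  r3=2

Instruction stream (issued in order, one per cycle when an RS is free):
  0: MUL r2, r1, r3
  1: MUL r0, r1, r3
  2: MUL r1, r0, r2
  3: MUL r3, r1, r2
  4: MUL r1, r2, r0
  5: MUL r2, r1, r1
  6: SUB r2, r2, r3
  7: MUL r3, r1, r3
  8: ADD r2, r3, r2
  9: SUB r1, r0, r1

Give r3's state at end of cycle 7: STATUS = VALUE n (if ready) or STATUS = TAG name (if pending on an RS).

STATUS = TAG Mul2

cycle 1: issue MUL r2<-Mul1 // r0:4,r1:8,r2:Mul1,r3:2
cycle 2: issue MUL r0<-Mul2 // r0:Mul2,r1:8,r2:Mul1,r3:2
cycle 3: stall // r0:Mul2,r1:8,r2:Mul1,r3:2
cycle 4: stall // r0:Mul2,r1:8,r2:Mul1,r3:2
cycle 5: CDB Mul1=16; issue MUL r1<-Mul1 // r0:Mul2,r1:Mul1,r2:16,r3:2
cycle 6: CDB Mul2=16; issue MUL r3<-Mul2 // r0:16,r1:Mul1,r2:16,r3:Mul2
cycle 7: stall // r0:16,r1:Mul1,r2:16,r3:Mul2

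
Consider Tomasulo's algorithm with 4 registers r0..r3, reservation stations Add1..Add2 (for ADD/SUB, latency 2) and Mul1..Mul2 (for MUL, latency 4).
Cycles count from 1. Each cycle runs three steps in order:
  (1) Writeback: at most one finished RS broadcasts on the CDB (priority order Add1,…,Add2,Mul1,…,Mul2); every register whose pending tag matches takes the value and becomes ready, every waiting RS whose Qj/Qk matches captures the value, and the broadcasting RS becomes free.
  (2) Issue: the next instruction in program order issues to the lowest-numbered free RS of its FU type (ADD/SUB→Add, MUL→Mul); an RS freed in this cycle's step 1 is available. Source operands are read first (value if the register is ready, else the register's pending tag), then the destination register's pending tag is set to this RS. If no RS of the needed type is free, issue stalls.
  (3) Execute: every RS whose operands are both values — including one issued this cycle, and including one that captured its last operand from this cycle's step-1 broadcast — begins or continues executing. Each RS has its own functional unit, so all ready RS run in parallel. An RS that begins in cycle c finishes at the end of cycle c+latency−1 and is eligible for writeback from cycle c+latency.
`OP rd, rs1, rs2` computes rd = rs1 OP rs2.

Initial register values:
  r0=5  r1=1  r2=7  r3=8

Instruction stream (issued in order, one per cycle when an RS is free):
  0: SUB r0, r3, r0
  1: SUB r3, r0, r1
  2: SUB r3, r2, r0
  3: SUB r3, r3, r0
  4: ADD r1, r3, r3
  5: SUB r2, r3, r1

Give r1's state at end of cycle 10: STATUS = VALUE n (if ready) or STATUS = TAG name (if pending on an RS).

STATUS = VALUE 2

  c1: issue SUB r0<-Add1  regs: r0:Add1,r1:1,r2:7,r3:8
  c2: issue SUB r3<-Add2  regs: r0:Add1,r1:1,r2:7,r3:Add2
  c3: CDB Add1=3; issue SUB r3<-Add1  regs: r0:3,r1:1,r2:7,r3:Add1
  c4: stall  regs: r0:3,r1:1,r2:7,r3:Add1
  c5: CDB Add1=4; issue SUB r3<-Add1  regs: r0:3,r1:1,r2:7,r3:Add1
  c6: CDB Add2=2; issue ADD r1<-Add2  regs: r0:3,r1:Add2,r2:7,r3:Add1
  c7: CDB Add1=1; issue SUB r2<-Add1  regs: r0:3,r1:Add2,r2:Add1,r3:1
  c8: -  regs: r0:3,r1:Add2,r2:Add1,r3:1
  c9: CDB Add2=2  regs: r0:3,r1:2,r2:Add1,r3:1
  c10: -  regs: r0:3,r1:2,r2:Add1,r3:1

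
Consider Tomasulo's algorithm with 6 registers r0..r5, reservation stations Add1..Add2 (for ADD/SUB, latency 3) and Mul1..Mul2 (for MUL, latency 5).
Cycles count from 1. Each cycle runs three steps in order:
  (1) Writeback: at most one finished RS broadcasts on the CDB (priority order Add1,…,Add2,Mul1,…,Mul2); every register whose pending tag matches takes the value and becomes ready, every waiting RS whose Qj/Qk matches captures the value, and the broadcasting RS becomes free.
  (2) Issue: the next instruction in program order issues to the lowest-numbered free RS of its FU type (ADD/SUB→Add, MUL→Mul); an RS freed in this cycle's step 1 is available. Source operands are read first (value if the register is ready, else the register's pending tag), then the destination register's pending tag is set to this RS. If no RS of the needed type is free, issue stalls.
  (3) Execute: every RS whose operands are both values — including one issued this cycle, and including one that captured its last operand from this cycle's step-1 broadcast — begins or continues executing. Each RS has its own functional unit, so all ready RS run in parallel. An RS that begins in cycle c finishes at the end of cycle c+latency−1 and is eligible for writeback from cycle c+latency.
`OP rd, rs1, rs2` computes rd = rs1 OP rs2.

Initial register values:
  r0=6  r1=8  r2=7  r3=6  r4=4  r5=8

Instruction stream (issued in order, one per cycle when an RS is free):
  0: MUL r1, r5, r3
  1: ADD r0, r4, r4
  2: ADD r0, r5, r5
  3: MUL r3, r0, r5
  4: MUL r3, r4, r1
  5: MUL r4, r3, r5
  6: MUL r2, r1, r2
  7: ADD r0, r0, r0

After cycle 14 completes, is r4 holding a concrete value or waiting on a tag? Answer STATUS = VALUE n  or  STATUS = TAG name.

STATUS = TAG Mul2

  c1: issue MUL r1<-Mul1  regs: r0:6,r1:Mul1,r2:7,r3:6,r4:4,r5:8
  c2: issue ADD r0<-Add1  regs: r0:Add1,r1:Mul1,r2:7,r3:6,r4:4,r5:8
  c3: issue ADD r0<-Add2  regs: r0:Add2,r1:Mul1,r2:7,r3:6,r4:4,r5:8
  c4: issue MUL r3<-Mul2  regs: r0:Add2,r1:Mul1,r2:7,r3:Mul2,r4:4,r5:8
  c5: CDB Add1=8; stall  regs: r0:Add2,r1:Mul1,r2:7,r3:Mul2,r4:4,r5:8
  c6: CDB Add2=16; stall  regs: r0:16,r1:Mul1,r2:7,r3:Mul2,r4:4,r5:8
  c7: CDB Mul1=48; issue MUL r3<-Mul1  regs: r0:16,r1:48,r2:7,r3:Mul1,r4:4,r5:8
  c8: stall  regs: r0:16,r1:48,r2:7,r3:Mul1,r4:4,r5:8
  c9: stall  regs: r0:16,r1:48,r2:7,r3:Mul1,r4:4,r5:8
  c10: stall  regs: r0:16,r1:48,r2:7,r3:Mul1,r4:4,r5:8
  c11: CDB Mul2=128; issue MUL r4<-Mul2  regs: r0:16,r1:48,r2:7,r3:Mul1,r4:Mul2,r5:8
  c12: CDB Mul1=192; issue MUL r2<-Mul1  regs: r0:16,r1:48,r2:Mul1,r3:192,r4:Mul2,r5:8
  c13: issue ADD r0<-Add1  regs: r0:Add1,r1:48,r2:Mul1,r3:192,r4:Mul2,r5:8
  c14: -  regs: r0:Add1,r1:48,r2:Mul1,r3:192,r4:Mul2,r5:8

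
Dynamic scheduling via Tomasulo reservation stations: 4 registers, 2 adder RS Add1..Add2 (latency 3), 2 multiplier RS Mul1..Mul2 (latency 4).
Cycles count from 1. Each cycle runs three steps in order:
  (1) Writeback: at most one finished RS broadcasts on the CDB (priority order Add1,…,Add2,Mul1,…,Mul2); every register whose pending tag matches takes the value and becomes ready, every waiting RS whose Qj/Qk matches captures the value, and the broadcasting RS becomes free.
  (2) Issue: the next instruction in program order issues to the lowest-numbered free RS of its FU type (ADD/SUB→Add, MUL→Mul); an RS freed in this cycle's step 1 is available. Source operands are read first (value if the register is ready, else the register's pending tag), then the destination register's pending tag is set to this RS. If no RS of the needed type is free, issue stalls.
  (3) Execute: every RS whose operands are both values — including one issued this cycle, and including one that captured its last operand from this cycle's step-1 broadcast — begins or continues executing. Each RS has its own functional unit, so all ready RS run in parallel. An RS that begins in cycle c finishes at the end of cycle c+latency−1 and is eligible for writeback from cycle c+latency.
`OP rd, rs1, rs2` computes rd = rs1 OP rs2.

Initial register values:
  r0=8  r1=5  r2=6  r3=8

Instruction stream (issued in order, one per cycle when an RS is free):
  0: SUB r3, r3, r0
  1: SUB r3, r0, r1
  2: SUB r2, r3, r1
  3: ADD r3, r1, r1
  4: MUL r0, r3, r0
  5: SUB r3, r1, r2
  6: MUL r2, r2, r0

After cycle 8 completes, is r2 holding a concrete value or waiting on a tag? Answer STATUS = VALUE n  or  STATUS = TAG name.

STATUS = VALUE -2

  c1: issue SUB r3<-Add1  regs: r0:8,r1:5,r2:6,r3:Add1
  c2: issue SUB r3<-Add2  regs: r0:8,r1:5,r2:6,r3:Add2
  c3: stall  regs: r0:8,r1:5,r2:6,r3:Add2
  c4: CDB Add1=0; issue SUB r2<-Add1  regs: r0:8,r1:5,r2:Add1,r3:Add2
  c5: CDB Add2=3; issue ADD r3<-Add2  regs: r0:8,r1:5,r2:Add1,r3:Add2
  c6: issue MUL r0<-Mul1  regs: r0:Mul1,r1:5,r2:Add1,r3:Add2
  c7: stall  regs: r0:Mul1,r1:5,r2:Add1,r3:Add2
  c8: CDB Add1=-2; issue SUB r3<-Add1  regs: r0:Mul1,r1:5,r2:-2,r3:Add1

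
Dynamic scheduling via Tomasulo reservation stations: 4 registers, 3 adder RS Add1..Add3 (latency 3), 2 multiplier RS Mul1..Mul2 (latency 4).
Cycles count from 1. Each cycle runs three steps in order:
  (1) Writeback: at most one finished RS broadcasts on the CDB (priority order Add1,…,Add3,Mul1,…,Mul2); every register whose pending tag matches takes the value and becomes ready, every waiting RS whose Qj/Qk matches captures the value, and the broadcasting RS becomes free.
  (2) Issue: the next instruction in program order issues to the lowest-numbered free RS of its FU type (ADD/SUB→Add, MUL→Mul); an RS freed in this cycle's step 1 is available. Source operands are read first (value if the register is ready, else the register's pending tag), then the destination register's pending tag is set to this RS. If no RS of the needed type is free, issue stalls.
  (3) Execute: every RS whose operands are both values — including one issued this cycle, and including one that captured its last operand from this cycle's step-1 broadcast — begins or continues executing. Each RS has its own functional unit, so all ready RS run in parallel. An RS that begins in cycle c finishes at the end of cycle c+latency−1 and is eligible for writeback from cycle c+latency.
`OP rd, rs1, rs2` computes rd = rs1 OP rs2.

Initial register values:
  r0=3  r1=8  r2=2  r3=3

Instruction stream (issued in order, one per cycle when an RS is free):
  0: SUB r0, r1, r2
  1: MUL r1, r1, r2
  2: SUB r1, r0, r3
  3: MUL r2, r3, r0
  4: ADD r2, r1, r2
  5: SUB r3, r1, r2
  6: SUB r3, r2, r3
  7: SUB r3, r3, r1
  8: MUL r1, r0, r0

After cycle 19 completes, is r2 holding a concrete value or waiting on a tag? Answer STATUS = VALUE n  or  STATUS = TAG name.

STATUS = VALUE 21

cycle 1: issue SUB r0<-Add1 // r0:Add1,r1:8,r2:2,r3:3
cycle 2: issue MUL r1<-Mul1 // r0:Add1,r1:Mul1,r2:2,r3:3
cycle 3: issue SUB r1<-Add2 // r0:Add1,r1:Add2,r2:2,r3:3
cycle 4: CDB Add1=6; issue MUL r2<-Mul2 // r0:6,r1:Add2,r2:Mul2,r3:3
cycle 5: issue ADD r2<-Add1 // r0:6,r1:Add2,r2:Add1,r3:3
cycle 6: CDB Mul1=16; issue SUB r3<-Add3 // r0:6,r1:Add2,r2:Add1,r3:Add3
cycle 7: CDB Add2=3; issue SUB r3<-Add2 // r0:6,r1:3,r2:Add1,r3:Add2
cycle 8: CDB Mul2=18; stall // r0:6,r1:3,r2:Add1,r3:Add2
cycle 9: stall // r0:6,r1:3,r2:Add1,r3:Add2
cycle 10: stall // r0:6,r1:3,r2:Add1,r3:Add2
cycle 11: CDB Add1=21; issue SUB r3<-Add1 // r0:6,r1:3,r2:21,r3:Add1
cycle 12: issue MUL r1<-Mul1 // r0:6,r1:Mul1,r2:21,r3:Add1
cycle 13: - // r0:6,r1:Mul1,r2:21,r3:Add1
cycle 14: CDB Add3=-18 // r0:6,r1:Mul1,r2:21,r3:Add1
cycle 15: - // r0:6,r1:Mul1,r2:21,r3:Add1
cycle 16: CDB Mul1=36 // r0:6,r1:36,r2:21,r3:Add1
cycle 17: CDB Add2=39 // r0:6,r1:36,r2:21,r3:Add1
cycle 18: - // r0:6,r1:36,r2:21,r3:Add1
cycle 19: - // r0:6,r1:36,r2:21,r3:Add1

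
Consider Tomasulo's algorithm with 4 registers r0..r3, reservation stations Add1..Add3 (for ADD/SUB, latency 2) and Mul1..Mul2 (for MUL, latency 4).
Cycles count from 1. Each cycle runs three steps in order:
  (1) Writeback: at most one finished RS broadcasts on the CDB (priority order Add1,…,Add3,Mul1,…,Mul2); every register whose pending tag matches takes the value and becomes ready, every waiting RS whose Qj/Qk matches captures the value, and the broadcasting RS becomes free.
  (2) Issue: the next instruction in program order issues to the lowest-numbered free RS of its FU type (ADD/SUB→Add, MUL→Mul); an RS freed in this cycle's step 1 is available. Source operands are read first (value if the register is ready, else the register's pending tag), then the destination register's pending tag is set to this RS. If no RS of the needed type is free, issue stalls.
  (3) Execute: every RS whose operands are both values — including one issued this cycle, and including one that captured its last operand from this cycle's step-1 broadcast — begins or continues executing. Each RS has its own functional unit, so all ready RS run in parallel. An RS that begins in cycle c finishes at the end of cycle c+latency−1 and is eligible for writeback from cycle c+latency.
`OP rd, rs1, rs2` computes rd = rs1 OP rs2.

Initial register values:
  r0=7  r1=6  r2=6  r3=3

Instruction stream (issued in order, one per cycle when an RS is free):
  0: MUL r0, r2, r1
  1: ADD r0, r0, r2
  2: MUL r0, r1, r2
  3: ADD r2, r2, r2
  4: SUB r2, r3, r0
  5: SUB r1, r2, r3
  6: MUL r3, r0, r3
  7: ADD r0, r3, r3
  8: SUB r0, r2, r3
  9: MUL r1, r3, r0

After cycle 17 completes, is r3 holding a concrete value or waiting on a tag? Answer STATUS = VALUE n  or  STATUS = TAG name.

cycle 1: issue MUL r0<-Mul1 // r0:Mul1,r1:6,r2:6,r3:3
cycle 2: issue ADD r0<-Add1 // r0:Add1,r1:6,r2:6,r3:3
cycle 3: issue MUL r0<-Mul2 // r0:Mul2,r1:6,r2:6,r3:3
cycle 4: issue ADD r2<-Add2 // r0:Mul2,r1:6,r2:Add2,r3:3
cycle 5: CDB Mul1=36; issue SUB r2<-Add3 // r0:Mul2,r1:6,r2:Add3,r3:3
cycle 6: CDB Add2=12; issue SUB r1<-Add2 // r0:Mul2,r1:Add2,r2:Add3,r3:3
cycle 7: CDB Add1=42; issue MUL r3<-Mul1 // r0:Mul2,r1:Add2,r2:Add3,r3:Mul1
cycle 8: CDB Mul2=36; issue ADD r0<-Add1 // r0:Add1,r1:Add2,r2:Add3,r3:Mul1
cycle 9: stall // r0:Add1,r1:Add2,r2:Add3,r3:Mul1
cycle 10: CDB Add3=-33; issue SUB r0<-Add3 // r0:Add3,r1:Add2,r2:-33,r3:Mul1
cycle 11: issue MUL r1<-Mul2 // r0:Add3,r1:Mul2,r2:-33,r3:Mul1
cycle 12: CDB Add2=-36 // r0:Add3,r1:Mul2,r2:-33,r3:Mul1
cycle 13: CDB Mul1=108 // r0:Add3,r1:Mul2,r2:-33,r3:108
cycle 14: - // r0:Add3,r1:Mul2,r2:-33,r3:108
cycle 15: CDB Add1=216 // r0:Add3,r1:Mul2,r2:-33,r3:108
cycle 16: CDB Add3=-141 // r0:-141,r1:Mul2,r2:-33,r3:108
cycle 17: - // r0:-141,r1:Mul2,r2:-33,r3:108

STATUS = VALUE 108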